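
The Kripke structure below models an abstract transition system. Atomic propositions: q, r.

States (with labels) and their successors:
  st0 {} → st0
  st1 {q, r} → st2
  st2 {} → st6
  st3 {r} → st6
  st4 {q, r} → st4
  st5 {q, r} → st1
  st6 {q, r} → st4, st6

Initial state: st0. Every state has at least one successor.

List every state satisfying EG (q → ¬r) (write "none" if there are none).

States satisfying q → ¬r: {st0, st2, st3}.
States satisfying EG (q → ¬r): {st0}.

{st0}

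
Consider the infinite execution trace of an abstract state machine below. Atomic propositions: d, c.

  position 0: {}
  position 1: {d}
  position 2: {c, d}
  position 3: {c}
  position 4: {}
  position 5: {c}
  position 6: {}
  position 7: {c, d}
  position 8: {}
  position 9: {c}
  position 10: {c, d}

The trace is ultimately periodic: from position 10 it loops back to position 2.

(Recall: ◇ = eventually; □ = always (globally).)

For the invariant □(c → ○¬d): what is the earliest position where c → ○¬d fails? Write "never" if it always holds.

9

Check c → ○¬d at each position in order: 0 ✓, 1 ✓, 2 ✓, 3 ✓, 4 ✓, 5 ✓, 6 ✓, 7 ✓, 8 ✓.
At position 9 the labels are {c} and the next position 10 has {c, d}, so c → ○¬d is false there. This is the first violation.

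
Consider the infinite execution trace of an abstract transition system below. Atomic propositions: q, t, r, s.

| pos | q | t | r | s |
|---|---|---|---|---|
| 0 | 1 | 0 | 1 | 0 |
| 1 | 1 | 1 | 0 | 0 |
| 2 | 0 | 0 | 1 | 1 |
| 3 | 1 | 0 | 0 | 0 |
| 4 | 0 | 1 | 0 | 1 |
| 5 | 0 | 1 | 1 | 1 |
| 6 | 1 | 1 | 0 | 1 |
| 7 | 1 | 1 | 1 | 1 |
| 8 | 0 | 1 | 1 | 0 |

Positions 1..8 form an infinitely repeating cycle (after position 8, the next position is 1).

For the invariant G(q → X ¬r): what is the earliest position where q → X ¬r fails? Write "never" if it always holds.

Check q → X ¬r at each position in order: 0 ✓.
At position 1 the labels are {q, t} and the next position 2 has {r, s}, so q → X ¬r is false there. This is the first violation.

1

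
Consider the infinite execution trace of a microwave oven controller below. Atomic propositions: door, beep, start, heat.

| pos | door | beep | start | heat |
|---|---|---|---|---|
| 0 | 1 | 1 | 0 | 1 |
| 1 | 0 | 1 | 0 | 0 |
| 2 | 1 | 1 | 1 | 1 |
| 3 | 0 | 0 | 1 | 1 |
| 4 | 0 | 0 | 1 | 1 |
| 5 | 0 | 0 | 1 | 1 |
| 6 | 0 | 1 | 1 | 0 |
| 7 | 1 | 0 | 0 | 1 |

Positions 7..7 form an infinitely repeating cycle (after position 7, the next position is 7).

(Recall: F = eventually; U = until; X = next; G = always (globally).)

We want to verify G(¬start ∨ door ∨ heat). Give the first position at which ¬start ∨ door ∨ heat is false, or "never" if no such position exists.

6

Check ¬start ∨ door ∨ heat at each position in order: 0 ✓, 1 ✓, 2 ✓, 3 ✓, 4 ✓, 5 ✓.
At position 6 the labels are {beep, start}, so ¬start ∨ door ∨ heat is false there. This is the first violation.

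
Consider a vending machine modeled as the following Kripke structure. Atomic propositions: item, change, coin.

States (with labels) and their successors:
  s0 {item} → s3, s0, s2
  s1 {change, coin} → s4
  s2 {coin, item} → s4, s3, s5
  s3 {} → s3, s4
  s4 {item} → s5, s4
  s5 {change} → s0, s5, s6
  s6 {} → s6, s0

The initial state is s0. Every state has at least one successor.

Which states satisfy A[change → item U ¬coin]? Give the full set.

States satisfying change → item: {s0, s2, s3, s4, s6}.
States satisfying ¬coin: {s0, s3, s4, s5, s6}.
States satisfying A[change → item U ¬coin]: {s0, s2, s3, s4, s5, s6}.

{s0, s2, s3, s4, s5, s6}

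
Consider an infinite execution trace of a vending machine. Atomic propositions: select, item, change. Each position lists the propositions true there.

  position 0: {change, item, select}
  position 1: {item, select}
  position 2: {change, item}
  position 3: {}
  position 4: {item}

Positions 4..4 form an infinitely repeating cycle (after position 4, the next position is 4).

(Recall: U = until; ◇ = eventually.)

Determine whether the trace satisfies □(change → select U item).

Holds

change → select U item holds at every position 0..4, and those are all positions ever visited, so □(change → select U item) holds.
Positions where change holds: 0, 2.
Check select U item at each: 0→ok, 2→ok.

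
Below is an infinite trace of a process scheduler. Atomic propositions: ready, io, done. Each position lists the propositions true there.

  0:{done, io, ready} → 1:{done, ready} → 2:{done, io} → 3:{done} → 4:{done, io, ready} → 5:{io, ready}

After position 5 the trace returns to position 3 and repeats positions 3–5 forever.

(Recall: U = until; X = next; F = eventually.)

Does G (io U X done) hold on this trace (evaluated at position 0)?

Satisfied

io U X done holds at every position 0..5, and those are all positions ever visited, so G (io U X done) holds.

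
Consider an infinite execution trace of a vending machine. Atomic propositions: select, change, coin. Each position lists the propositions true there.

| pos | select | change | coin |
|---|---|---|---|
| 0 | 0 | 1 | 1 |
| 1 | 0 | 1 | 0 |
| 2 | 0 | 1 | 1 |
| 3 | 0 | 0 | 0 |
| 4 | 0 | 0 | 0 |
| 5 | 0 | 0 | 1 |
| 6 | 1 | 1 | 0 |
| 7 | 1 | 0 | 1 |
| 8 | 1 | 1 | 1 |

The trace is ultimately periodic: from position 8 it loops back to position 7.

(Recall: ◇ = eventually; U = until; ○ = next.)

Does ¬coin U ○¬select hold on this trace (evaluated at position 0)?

Yes

Walking from position 0: ○¬select first holds at position 0, and ¬coin holds at every earlier position along the way, so ¬coin U ○¬select holds.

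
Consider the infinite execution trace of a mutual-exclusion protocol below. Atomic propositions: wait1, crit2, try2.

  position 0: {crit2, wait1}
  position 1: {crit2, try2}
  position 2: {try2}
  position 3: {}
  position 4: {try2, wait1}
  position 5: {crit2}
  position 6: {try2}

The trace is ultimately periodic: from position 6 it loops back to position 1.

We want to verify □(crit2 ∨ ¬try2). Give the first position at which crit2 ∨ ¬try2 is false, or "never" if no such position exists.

Check crit2 ∨ ¬try2 at each position in order: 0 ✓, 1 ✓.
At position 2 the labels are {try2}, so crit2 ∨ ¬try2 is false there. This is the first violation.

2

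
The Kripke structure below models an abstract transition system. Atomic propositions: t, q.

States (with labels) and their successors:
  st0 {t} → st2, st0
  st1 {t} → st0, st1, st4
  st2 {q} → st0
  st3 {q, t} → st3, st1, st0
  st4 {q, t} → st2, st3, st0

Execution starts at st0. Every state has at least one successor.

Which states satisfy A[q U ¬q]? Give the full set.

States satisfying q: {st2, st3, st4}.
States satisfying ¬q: {st0, st1}.
States satisfying A[q U ¬q]: {st0, st1, st2}.

{st0, st1, st2}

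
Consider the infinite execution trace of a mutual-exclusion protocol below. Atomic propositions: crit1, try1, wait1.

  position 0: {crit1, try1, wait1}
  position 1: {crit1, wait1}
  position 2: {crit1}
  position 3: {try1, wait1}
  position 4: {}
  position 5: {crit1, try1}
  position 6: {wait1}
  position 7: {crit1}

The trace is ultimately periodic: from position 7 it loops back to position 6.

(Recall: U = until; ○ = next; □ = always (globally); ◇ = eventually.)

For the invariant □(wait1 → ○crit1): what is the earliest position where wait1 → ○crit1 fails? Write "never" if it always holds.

3

Check wait1 → ○crit1 at each position in order: 0 ✓, 1 ✓, 2 ✓.
At position 3 the labels are {try1, wait1} and the next position 4 has {}, so wait1 → ○crit1 is false there. This is the first violation.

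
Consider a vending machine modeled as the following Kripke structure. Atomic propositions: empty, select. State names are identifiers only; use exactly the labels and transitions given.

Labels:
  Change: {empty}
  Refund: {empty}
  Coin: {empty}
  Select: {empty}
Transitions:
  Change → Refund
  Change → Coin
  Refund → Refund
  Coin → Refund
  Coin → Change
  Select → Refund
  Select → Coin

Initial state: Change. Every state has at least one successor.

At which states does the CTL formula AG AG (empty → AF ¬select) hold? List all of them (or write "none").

States satisfying AG (empty → AF ¬select): {Change, Refund, Coin, Select}.
States satisfying AG AG (empty → AF ¬select): {Change, Refund, Coin, Select}.

{Change, Refund, Coin, Select}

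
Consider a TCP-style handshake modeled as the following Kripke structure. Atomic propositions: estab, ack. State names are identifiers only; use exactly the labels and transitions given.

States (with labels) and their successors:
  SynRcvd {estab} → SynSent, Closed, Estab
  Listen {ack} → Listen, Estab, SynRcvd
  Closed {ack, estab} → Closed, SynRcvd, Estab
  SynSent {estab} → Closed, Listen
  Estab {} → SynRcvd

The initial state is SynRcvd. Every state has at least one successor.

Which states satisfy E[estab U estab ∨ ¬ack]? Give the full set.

States satisfying estab: {SynRcvd, Closed, SynSent}.
States satisfying estab ∨ ¬ack: {SynRcvd, Closed, SynSent, Estab}.
States satisfying E[estab U estab ∨ ¬ack]: {SynRcvd, Closed, SynSent, Estab}.

{SynRcvd, Closed, SynSent, Estab}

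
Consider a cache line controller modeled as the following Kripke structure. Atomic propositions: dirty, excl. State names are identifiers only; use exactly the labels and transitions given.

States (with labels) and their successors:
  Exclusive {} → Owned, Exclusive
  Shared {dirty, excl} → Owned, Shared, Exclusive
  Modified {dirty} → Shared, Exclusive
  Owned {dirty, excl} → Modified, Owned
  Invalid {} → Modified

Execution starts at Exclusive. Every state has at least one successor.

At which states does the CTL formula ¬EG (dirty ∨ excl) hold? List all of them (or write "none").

States satisfying dirty ∨ excl: {Shared, Modified, Owned}.
States satisfying EG (dirty ∨ excl): {Shared, Modified, Owned}.
States satisfying ¬EG (dirty ∨ excl): {Exclusive, Invalid}.

{Exclusive, Invalid}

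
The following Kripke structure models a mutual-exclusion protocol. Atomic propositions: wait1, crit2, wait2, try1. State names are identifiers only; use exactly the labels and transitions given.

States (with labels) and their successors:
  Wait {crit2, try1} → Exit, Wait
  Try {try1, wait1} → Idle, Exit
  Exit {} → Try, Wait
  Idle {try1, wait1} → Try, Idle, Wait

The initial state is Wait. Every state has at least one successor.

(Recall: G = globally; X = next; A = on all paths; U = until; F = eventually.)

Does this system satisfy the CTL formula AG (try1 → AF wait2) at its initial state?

No

States satisfying try1 → AF wait2: {Exit}.
States satisfying AG (try1 → AF wait2): ∅.
Idle is reachable from Wait and violates try1 → AF wait2, so AG fails at Wait.
Wait ∉ Sat(AG (try1 → AF wait2)).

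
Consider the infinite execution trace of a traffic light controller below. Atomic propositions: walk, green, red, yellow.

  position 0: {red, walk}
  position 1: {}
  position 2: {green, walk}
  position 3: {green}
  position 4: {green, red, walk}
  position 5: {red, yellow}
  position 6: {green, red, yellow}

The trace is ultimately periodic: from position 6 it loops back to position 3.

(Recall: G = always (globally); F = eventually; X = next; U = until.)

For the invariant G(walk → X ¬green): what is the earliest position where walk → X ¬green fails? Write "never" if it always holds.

2

Check walk → X ¬green at each position in order: 0 ✓, 1 ✓.
At position 2 the labels are {green, walk} and the next position 3 has {green}, so walk → X ¬green is false there. This is the first violation.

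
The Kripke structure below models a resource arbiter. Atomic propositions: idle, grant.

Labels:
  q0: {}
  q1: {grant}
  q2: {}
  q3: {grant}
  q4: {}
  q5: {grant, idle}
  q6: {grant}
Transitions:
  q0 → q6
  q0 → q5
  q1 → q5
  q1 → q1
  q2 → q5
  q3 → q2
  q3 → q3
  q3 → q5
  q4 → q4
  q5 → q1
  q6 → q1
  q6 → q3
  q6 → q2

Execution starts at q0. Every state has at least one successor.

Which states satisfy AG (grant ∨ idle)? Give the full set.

States satisfying grant ∨ idle: {q1, q3, q5, q6}.
States satisfying AG (grant ∨ idle): {q1, q5}.

{q1, q5}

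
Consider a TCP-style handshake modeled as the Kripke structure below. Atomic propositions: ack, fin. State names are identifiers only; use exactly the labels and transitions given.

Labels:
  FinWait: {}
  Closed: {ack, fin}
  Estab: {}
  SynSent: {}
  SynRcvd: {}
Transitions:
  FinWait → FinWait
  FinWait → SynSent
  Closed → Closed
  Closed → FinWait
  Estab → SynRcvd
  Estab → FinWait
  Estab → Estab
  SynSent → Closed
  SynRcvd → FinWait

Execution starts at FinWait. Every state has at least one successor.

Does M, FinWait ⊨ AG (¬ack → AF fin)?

No

States satisfying ¬ack → AF fin: {Closed, SynSent}.
States satisfying AG (¬ack → AF fin): ∅.
FinWait is reachable from FinWait and violates ¬ack → AF fin, so AG fails at FinWait.
FinWait ∉ Sat(AG (¬ack → AF fin)).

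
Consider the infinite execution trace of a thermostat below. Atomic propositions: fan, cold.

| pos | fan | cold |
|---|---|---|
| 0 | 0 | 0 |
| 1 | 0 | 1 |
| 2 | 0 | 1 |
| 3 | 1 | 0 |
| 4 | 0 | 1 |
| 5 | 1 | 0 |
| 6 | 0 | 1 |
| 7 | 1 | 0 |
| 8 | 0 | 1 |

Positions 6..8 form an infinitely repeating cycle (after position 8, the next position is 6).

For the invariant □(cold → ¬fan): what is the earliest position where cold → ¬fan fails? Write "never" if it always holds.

cold → ¬fan holds at every position 0..8, and those are all the positions the trace ever visits, so the invariant □(cold → ¬fan) is never violated.

never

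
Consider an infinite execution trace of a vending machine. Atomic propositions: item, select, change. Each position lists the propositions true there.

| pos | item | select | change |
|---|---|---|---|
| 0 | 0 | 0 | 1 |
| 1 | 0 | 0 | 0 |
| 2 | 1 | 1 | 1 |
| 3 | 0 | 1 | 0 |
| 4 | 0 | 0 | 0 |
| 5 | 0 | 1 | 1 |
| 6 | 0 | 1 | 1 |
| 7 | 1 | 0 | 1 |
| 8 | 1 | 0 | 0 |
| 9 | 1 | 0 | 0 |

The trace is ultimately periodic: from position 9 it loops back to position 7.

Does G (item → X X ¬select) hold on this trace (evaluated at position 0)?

item → X X ¬select holds at every position 0..9, and those are all positions ever visited, so G (item → X X ¬select) holds.
Positions where item holds: 2, 7, 8, 9.
Check X X ¬select at each: 2→ok, 7→ok, 8→ok, 9→ok.

Yes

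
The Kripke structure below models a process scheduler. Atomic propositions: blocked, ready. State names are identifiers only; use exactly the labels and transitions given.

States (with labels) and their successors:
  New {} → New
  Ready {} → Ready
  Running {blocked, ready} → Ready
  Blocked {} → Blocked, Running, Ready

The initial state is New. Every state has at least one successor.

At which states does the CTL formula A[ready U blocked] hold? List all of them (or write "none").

{Running}

States satisfying ready: {Running}.
States satisfying blocked: {Running}.
States satisfying A[ready U blocked]: {Running}.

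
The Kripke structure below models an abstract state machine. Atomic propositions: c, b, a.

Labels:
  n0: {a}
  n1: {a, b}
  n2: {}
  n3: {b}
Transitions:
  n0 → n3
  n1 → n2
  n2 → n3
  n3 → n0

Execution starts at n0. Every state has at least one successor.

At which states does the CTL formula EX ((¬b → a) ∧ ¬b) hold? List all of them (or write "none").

States satisfying (¬b → a) ∧ ¬b: {n0}.
States satisfying EX ((¬b → a) ∧ ¬b): {n3}.

{n3}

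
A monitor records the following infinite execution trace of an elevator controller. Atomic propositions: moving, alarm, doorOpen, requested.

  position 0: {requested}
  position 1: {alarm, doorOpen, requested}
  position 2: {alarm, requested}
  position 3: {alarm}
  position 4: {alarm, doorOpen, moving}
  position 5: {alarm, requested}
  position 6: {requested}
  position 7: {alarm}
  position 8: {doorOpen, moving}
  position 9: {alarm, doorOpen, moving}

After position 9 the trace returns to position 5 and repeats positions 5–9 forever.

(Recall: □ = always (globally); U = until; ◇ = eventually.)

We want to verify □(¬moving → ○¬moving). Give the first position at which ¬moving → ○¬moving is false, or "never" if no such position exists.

Check ¬moving → ○¬moving at each position in order: 0 ✓, 1 ✓, 2 ✓.
At position 3 the labels are {alarm} and the next position 4 has {alarm, doorOpen, moving}, so ¬moving → ○¬moving is false there. This is the first violation.

3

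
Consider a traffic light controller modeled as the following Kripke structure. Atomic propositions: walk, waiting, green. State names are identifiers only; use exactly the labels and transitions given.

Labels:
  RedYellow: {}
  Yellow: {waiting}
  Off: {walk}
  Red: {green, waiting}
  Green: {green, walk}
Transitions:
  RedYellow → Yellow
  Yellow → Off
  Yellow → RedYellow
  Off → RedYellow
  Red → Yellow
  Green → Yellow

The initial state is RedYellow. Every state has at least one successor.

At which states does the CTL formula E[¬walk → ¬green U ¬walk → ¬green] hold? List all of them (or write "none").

States satisfying ¬walk → ¬green: {RedYellow, Yellow, Off, Green}.
States satisfying E[¬walk → ¬green U ¬walk → ¬green]: {RedYellow, Yellow, Off, Green}.

{RedYellow, Yellow, Off, Green}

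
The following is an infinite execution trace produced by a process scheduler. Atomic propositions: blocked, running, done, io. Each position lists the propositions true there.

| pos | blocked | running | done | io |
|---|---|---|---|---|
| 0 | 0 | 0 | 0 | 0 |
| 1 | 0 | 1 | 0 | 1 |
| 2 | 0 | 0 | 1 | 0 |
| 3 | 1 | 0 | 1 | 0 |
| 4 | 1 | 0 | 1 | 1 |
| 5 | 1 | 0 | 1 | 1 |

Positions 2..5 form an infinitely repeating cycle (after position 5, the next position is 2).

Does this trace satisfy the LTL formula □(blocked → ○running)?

blocked → ○running must hold at every position from 0 onward. It fails at position 3, so □(blocked → ○running) is false.
Positions where blocked holds: 3, 4, 5.
Check ○running at each: 3→fails, 4→fails, 5→fails.

Violated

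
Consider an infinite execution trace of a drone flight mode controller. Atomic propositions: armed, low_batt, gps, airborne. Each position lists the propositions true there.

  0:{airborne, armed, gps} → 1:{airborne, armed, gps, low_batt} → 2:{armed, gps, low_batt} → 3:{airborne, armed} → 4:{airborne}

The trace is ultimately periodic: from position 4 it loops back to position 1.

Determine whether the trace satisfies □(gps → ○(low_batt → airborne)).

Violated

gps → ○(low_batt → airborne) must hold at every position from 0 onward. It fails at position 1, so □(gps → ○(low_batt → airborne)) is false.
Positions where gps holds: 0, 1, 2.
Check ○(low_batt → airborne) at each: 0→ok, 1→fails, 2→ok.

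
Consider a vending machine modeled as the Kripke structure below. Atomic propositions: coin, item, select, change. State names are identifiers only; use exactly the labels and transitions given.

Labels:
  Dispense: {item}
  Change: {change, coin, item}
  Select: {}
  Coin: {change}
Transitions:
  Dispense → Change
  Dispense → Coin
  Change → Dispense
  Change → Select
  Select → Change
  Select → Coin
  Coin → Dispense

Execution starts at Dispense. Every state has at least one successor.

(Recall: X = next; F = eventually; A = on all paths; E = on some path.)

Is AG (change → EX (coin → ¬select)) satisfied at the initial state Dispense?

Yes

States satisfying change → EX (coin → ¬select): {Dispense, Change, Select, Coin}.
States satisfying AG (change → EX (coin → ¬select)): {Dispense, Change, Select, Coin}.
Every state reachable from Dispense satisfies change → EX (coin → ¬select).
Dispense ∈ Sat(AG (change → EX (coin → ¬select))).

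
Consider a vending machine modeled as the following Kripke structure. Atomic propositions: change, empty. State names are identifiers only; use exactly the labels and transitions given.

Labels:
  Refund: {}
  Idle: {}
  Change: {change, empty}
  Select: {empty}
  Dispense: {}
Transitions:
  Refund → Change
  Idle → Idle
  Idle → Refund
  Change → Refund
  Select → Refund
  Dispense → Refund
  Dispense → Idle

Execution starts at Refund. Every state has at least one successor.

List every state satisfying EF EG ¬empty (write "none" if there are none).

{Idle, Dispense}

States satisfying EG ¬empty: {Idle, Dispense}.
States satisfying EF EG ¬empty: {Idle, Dispense}.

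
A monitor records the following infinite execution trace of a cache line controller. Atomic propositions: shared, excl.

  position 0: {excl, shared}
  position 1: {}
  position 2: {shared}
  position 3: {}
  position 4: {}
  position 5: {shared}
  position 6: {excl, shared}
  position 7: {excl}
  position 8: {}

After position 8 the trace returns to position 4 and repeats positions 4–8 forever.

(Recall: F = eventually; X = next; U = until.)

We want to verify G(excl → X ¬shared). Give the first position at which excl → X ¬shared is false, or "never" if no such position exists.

excl → X ¬shared holds at every position 0..8, and those are all the positions the trace ever visits, so the invariant G(excl → X ¬shared) is never violated.

never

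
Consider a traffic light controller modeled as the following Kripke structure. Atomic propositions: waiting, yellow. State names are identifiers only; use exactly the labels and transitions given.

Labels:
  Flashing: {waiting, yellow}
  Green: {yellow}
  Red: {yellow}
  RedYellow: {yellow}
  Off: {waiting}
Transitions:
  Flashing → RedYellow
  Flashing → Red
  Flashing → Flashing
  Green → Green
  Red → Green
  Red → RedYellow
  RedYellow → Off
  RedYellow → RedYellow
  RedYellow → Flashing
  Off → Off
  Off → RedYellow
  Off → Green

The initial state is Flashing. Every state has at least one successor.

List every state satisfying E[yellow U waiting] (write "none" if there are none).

{Flashing, Red, RedYellow, Off}

States satisfying yellow: {Flashing, Green, Red, RedYellow}.
States satisfying waiting: {Flashing, Off}.
States satisfying E[yellow U waiting]: {Flashing, Red, RedYellow, Off}.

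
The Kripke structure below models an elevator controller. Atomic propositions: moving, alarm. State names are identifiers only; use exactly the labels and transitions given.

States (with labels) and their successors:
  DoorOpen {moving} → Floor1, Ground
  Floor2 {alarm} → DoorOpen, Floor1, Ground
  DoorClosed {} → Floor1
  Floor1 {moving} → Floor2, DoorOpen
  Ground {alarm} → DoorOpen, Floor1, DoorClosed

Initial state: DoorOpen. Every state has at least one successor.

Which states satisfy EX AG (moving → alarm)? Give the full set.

States satisfying AG (moving → alarm): ∅.
States satisfying EX AG (moving → alarm): ∅.

none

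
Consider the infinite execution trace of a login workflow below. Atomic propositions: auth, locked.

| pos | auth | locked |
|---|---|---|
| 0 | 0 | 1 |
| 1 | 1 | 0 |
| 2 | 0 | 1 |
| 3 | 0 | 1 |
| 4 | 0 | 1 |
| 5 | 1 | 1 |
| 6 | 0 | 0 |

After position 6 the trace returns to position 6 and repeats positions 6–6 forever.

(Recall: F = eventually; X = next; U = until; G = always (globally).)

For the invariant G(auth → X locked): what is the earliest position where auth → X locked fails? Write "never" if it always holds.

5

Check auth → X locked at each position in order: 0 ✓, 1 ✓, 2 ✓, 3 ✓, 4 ✓.
At position 5 the labels are {auth, locked} and the next position 6 has {}, so auth → X locked is false there. This is the first violation.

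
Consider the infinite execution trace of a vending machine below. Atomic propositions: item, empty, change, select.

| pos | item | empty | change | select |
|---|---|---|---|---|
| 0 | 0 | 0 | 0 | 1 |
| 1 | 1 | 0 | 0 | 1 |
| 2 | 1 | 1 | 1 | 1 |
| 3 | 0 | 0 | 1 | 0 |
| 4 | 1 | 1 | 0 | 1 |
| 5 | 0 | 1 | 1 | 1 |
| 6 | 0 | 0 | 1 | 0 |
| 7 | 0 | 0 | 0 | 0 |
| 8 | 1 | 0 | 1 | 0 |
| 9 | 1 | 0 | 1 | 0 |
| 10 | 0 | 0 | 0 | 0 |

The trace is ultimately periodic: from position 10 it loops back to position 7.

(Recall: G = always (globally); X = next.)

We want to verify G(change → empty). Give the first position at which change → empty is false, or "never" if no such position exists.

3

Check change → empty at each position in order: 0 ✓, 1 ✓, 2 ✓.
At position 3 the labels are {change}, so change → empty is false there. This is the first violation.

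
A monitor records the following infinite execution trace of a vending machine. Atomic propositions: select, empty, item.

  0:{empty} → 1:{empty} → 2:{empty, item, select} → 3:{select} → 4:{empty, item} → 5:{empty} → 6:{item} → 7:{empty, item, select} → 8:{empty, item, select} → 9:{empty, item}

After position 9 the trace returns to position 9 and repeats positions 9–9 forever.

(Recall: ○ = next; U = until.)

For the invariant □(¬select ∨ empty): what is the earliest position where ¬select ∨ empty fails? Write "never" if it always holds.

3

Check ¬select ∨ empty at each position in order: 0 ✓, 1 ✓, 2 ✓.
At position 3 the labels are {select}, so ¬select ∨ empty is false there. This is the first violation.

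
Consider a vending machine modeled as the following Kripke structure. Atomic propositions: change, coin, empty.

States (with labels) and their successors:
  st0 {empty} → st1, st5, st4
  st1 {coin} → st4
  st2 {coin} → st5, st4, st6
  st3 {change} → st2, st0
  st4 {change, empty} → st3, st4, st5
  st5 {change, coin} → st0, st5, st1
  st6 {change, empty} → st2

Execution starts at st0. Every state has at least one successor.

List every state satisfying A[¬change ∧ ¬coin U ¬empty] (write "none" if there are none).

States satisfying ¬change ∧ ¬coin: {st0}.
States satisfying ¬empty: {st1, st2, st3, st5}.
States satisfying A[¬change ∧ ¬coin U ¬empty]: {st1, st2, st3, st5}.

{st1, st2, st3, st5}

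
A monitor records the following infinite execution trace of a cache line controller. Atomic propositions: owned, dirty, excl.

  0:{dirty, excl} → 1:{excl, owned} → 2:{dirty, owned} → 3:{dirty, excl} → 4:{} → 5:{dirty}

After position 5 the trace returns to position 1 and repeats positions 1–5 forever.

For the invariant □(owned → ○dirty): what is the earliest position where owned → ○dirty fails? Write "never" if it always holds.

never

owned → ○dirty holds at every position 0..5, and those are all the positions the trace ever visits, so the invariant □(owned → ○dirty) is never violated.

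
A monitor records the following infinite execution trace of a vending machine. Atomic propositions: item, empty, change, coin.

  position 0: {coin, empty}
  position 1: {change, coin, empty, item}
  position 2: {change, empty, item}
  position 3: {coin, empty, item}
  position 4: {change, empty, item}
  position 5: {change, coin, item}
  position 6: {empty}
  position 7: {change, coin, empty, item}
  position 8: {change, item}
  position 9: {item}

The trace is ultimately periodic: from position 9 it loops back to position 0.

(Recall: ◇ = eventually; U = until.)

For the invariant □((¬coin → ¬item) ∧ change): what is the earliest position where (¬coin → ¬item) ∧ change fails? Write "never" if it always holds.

At position 0 the labels are {coin, empty}, so (¬coin → ¬item) ∧ change is false there. This is the first violation.

0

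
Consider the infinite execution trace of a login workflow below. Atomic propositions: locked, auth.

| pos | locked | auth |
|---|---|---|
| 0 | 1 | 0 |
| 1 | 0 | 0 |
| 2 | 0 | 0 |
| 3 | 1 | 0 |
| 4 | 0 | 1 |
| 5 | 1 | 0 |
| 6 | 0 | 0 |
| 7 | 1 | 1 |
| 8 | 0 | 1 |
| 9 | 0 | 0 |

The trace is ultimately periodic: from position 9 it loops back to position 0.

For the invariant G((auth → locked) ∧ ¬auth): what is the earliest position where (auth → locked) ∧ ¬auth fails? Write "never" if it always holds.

4

Check (auth → locked) ∧ ¬auth at each position in order: 0 ✓, 1 ✓, 2 ✓, 3 ✓.
At position 4 the labels are {auth}, so (auth → locked) ∧ ¬auth is false there. This is the first violation.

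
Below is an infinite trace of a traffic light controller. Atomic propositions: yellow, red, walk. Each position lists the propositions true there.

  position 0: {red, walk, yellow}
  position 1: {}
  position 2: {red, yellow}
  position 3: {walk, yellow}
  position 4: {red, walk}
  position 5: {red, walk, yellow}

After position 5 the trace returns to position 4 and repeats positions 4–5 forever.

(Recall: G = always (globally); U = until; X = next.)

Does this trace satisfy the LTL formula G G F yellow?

Yes

G F yellow holds at every position 0..5, and those are all positions ever visited, so G G F yellow holds.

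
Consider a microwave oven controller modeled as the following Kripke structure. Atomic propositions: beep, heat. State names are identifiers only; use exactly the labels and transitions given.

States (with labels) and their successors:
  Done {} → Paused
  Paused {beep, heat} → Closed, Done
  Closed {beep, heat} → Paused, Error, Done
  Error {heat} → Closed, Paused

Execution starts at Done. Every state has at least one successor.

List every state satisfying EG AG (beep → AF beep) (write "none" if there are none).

States satisfying AG (beep → AF beep): {Done, Paused, Closed, Error}.
States satisfying EG AG (beep → AF beep): {Done, Paused, Closed, Error}.

{Done, Paused, Closed, Error}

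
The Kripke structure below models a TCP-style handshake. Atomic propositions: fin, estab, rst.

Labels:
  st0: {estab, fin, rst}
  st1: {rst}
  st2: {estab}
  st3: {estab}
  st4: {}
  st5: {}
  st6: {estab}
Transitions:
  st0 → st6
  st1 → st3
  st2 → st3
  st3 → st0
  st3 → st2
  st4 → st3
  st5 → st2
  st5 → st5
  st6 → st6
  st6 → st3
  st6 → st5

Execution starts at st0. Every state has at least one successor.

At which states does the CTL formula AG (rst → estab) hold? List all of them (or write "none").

{st0, st2, st3, st4, st5, st6}

States satisfying rst → estab: {st0, st2, st3, st4, st5, st6}.
States satisfying AG (rst → estab): {st0, st2, st3, st4, st5, st6}.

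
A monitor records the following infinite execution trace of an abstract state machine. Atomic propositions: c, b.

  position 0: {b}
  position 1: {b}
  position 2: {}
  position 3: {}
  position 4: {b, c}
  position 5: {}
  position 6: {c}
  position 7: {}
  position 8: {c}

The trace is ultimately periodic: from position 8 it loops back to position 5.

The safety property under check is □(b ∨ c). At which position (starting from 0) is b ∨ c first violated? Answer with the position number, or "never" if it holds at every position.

2

Check b ∨ c at each position in order: 0 ✓, 1 ✓.
At position 2 the labels are {}, so b ∨ c is false there. This is the first violation.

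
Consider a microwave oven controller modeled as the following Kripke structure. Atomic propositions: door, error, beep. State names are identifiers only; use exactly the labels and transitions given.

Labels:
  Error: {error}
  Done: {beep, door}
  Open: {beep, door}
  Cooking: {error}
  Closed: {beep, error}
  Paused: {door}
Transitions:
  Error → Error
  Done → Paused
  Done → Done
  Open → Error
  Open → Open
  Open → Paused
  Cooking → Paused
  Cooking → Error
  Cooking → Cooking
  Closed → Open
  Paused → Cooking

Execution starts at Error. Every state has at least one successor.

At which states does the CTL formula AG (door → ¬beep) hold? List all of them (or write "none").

{Error, Cooking, Paused}

States satisfying door → ¬beep: {Error, Cooking, Closed, Paused}.
States satisfying AG (door → ¬beep): {Error, Cooking, Paused}.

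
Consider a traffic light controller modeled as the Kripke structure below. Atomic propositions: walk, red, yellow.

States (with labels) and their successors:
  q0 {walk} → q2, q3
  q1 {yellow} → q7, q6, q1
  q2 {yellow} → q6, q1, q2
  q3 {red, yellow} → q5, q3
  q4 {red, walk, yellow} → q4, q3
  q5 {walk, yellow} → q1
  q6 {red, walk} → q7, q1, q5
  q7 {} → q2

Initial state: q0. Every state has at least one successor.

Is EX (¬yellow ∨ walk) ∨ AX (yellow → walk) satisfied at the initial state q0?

Does not hold

States satisfying ¬yellow ∨ walk: {q0, q4, q5, q6, q7}.
States satisfying EX (¬yellow ∨ walk): {q1, q2, q3, q4, q6}.
States satisfying yellow → walk: {q0, q4, q5, q6, q7}.
States satisfying AX (yellow → walk): ∅.
States satisfying EX (¬yellow ∨ walk) ∨ AX (yellow → walk): {q1, q2, q3, q4, q6}.
q0 ∉ Sat(EX (¬yellow ∨ walk) ∨ AX (yellow → walk)).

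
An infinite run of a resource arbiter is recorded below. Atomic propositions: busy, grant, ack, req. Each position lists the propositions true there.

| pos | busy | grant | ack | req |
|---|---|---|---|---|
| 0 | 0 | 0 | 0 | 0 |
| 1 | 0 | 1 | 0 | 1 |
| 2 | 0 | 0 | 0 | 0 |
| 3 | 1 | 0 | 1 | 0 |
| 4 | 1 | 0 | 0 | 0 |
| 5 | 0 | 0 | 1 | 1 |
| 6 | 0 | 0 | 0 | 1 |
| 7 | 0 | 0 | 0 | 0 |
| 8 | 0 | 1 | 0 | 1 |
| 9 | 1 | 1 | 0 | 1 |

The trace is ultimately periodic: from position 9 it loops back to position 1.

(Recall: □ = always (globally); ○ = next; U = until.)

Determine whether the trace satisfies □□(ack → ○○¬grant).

□(ack → ○○¬grant) holds at every position 0..9, and those are all positions ever visited, so □□(ack → ○○¬grant) holds.

Satisfied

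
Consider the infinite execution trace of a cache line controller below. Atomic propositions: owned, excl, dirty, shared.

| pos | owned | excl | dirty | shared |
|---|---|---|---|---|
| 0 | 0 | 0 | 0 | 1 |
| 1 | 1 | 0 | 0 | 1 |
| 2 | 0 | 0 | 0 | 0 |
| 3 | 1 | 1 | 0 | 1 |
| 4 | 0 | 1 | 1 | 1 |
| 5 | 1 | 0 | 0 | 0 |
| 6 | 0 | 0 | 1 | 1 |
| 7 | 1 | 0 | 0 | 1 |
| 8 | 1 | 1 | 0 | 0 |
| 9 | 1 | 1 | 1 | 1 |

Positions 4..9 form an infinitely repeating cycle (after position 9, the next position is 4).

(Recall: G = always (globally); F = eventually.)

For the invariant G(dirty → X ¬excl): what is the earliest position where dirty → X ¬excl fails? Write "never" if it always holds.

9

Check dirty → X ¬excl at each position in order: 0 ✓, 1 ✓, 2 ✓, 3 ✓, 4 ✓, 5 ✓, 6 ✓, 7 ✓, 8 ✓.
At position 9 the labels are {dirty, excl, owned, shared} and the next position 4 has {dirty, excl, shared}, so dirty → X ¬excl is false there. This is the first violation.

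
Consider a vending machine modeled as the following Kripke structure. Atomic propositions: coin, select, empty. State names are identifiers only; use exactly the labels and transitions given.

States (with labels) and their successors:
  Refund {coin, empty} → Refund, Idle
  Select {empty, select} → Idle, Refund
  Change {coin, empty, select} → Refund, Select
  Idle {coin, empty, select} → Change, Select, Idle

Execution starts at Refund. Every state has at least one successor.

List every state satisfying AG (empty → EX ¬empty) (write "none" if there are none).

none

States satisfying empty → EX ¬empty: ∅.
States satisfying AG (empty → EX ¬empty): ∅.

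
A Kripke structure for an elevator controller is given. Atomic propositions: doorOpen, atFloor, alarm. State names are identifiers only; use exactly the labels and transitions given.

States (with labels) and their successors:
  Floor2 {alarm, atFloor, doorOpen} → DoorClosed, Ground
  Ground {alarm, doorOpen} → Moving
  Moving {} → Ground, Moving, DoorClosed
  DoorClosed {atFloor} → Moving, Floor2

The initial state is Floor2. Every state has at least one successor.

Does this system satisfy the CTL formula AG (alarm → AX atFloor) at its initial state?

No

States satisfying alarm → AX atFloor: {Moving, DoorClosed}.
States satisfying AG (alarm → AX atFloor): ∅.
Floor2 is reachable from Floor2 and violates alarm → AX atFloor, so AG fails at Floor2.
Floor2 ∉ Sat(AG (alarm → AX atFloor)).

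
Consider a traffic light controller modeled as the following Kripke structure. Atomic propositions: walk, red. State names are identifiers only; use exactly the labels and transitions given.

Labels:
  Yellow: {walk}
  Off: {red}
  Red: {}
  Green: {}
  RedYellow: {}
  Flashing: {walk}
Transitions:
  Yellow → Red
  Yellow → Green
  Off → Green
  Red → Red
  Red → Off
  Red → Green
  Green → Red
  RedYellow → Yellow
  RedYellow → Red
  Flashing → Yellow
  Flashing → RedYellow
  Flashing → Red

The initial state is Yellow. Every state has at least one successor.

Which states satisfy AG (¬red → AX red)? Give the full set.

none

States satisfying ¬red → AX red: {Off}.
States satisfying AG (¬red → AX red): ∅.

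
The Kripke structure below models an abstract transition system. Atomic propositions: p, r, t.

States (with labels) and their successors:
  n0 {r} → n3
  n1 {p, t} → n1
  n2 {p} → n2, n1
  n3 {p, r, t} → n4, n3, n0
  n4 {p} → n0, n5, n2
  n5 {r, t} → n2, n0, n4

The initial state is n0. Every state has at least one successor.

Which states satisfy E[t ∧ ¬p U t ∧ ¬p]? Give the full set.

States satisfying t ∧ ¬p: {n5}.
States satisfying E[t ∧ ¬p U t ∧ ¬p]: {n5}.

{n5}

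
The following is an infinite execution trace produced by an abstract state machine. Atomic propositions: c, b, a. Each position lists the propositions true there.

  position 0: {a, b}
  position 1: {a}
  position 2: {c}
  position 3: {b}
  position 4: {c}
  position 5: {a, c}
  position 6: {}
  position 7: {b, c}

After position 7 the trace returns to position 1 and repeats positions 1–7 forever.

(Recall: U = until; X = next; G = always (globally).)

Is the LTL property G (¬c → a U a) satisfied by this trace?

¬c → a U a must hold at every position from 0 onward. It fails at position 3, so G (¬c → a U a) is false.
Positions where ¬c holds: 0, 1, 3, 6.
Check a U a at each: 0→ok, 1→ok, 3→fails, 6→fails.

No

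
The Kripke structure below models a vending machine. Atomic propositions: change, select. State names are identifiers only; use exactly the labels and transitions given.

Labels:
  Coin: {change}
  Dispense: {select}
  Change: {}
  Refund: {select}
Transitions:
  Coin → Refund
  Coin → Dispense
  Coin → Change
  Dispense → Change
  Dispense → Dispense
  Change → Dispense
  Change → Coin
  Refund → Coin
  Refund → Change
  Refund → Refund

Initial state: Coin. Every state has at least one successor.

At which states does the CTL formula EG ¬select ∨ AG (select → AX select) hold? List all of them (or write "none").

{Coin, Change}

States satisfying ¬select: {Coin, Change}.
States satisfying EG ¬select: {Coin, Change}.
States satisfying select → AX select: {Coin, Change}.
States satisfying AG (select → AX select): ∅.
States satisfying EG ¬select ∨ AG (select → AX select): {Coin, Change}.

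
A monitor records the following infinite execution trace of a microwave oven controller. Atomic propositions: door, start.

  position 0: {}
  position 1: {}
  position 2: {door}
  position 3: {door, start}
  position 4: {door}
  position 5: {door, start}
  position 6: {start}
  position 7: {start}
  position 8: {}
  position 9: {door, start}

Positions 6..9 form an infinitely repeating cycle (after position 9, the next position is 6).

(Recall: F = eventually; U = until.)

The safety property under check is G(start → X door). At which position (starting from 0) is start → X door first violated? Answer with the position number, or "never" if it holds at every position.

5

Check start → X door at each position in order: 0 ✓, 1 ✓, 2 ✓, 3 ✓, 4 ✓.
At position 5 the labels are {door, start} and the next position 6 has {start}, so start → X door is false there. This is the first violation.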